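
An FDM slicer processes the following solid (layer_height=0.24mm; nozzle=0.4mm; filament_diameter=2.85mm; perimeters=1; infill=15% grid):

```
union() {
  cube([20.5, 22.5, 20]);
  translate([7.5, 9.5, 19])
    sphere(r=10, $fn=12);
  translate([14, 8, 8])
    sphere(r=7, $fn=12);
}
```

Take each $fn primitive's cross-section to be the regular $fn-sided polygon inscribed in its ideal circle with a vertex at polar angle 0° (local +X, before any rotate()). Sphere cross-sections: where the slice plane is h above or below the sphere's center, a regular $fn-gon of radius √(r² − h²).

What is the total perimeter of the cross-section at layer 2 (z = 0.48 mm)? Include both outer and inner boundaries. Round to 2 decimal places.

At z = 0.48 mm: the cube is present — its section is the full 20.5×22.5 rectangle (perimeter 86.00 mm); the sphere at (7.5, 9.5) is absent (|z−center|=18.520 > r=10); the sphere at (14, 8) does not reach this height (|z−center|=7.520 > r=7); Merging all regions: only the 20.5×22.5 cube is present, so the union is just that shape — boundary = 86.00 mm. Overall, the cross-section is a single solid region. Total boundary length (outer) = 86.00 mm.

86.00 mm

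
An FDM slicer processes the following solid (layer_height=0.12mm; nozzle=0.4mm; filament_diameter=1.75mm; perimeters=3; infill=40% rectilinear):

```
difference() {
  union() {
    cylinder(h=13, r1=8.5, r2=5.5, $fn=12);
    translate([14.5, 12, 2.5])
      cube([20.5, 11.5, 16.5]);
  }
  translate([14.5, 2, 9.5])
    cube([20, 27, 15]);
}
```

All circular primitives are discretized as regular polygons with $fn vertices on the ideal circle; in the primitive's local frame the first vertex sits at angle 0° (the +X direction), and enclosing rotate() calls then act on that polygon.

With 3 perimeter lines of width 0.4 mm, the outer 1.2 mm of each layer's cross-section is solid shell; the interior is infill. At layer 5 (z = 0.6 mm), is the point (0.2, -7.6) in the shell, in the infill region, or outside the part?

At z = 0.6 mm: the cone (r1=8.5→r2=5.5) has section circumradius 8.362 here — a regular 12-gon; the cube at (14.5, 12) is absent (z outside [2.5, 19]); Combining (union): only the cone is present, so the union is just that shape — 1 connected region; the cube at (14.5, 2) is absent (z outside [9.5, 24.5]); Subtracting the remaining from the first: none of the subtracted shapes is present at this height, so the result so far is unchanged — 1 connected region. Overall, the cross-section is a single solid region. The nearest boundary edge runs (-0.00, -8.36)→(4.18, -7.24); distance from the point to it = 0.68 mm. The point is inside the cross-section, 0.68 mm from the nearest boundary — within the 1.2 mm shell band (3 × 0.4).

shell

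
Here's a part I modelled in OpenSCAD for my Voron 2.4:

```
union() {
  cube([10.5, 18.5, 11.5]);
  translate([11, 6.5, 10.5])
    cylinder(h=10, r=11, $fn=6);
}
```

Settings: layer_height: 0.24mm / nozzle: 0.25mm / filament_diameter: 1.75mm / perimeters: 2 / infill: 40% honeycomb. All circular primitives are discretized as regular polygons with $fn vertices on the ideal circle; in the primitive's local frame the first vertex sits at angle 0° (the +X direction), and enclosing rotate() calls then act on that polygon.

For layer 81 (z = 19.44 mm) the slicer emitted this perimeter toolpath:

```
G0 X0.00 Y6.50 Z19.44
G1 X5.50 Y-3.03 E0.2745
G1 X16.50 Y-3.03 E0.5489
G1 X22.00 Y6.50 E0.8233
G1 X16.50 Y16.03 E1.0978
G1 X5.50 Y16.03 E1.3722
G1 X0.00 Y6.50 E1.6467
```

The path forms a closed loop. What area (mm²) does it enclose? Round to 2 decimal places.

Apply the shoelace formula to the sequence of (X, Y) vertices; enclosed area = 314.49 mm².

314.49 mm²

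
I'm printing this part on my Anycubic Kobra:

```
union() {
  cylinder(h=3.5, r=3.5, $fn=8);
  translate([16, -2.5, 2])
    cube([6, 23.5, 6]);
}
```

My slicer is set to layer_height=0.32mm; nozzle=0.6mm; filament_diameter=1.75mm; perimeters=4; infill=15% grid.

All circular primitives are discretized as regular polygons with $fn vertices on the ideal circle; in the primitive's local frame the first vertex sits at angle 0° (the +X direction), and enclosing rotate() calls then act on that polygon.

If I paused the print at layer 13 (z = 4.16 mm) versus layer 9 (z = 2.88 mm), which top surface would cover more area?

Layer 13 (z = 4.16): the cylinder is absent (z outside [0, 3.5]); the cube at (16, -2.5) (footprint 6×23.5) is included at this height (area 141.00 mm²); Merging all regions: only the 6×23.5 cube at (16, -2.5) is present, so the union is just that shape — area = 141.00 mm². So its area = 141.00 mm². Layer 9 (z = 2.88): the cylinder: section is a regular 8-gon, circumradius r=3.5 (area = (8/2)·3.500²·sin(360°/8) = 34.65 mm²); the cube at (16, -2.5) (footprint 6×23.5) is included at this height (area 141.00 mm²); Combining (union): the 2 present regions are separate (no shared area or edge), so areas and boundary lengths simply add and each stays a separate island — area = 175.65 mm². So its area = 175.65 mm². Layer 9 is larger (175.65 vs 141.00 mm²).

layer 9 (z = 2.88 mm)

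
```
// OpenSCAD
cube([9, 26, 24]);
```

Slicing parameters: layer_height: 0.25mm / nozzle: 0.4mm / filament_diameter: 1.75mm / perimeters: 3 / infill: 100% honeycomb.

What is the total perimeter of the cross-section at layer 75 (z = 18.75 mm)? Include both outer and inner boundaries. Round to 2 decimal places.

70.00 mm

At z = 18.75 mm: the cube (footprint 9×26) is included at this height (perimeter 70.00 mm). Overall, the cross-section is a single solid region. Total boundary length (outer) = 70.00 mm.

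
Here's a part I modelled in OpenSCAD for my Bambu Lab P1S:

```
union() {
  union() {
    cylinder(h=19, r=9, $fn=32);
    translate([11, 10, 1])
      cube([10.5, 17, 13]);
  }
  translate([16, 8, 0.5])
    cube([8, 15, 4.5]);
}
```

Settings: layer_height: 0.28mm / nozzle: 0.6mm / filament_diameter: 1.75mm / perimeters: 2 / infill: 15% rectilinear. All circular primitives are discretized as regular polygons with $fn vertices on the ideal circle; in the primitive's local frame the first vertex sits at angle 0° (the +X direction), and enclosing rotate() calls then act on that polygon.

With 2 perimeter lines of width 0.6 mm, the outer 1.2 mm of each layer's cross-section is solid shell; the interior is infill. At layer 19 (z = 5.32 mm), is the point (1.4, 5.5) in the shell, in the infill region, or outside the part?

infill

At z = 5.32 mm: the r=9 cylinder contributes a regular 32-gon of circumradius 9; the cube at (11, 10) is present — its section is the full 10.5×17 rectangle; Taking the union: the 2 present regions are separate (no shared area or edge), so areas and boundary lengths simply add and each stays a separate island — 2 connected regions; the cube at (16, 8) is absent (z outside [0.5, 5]); Merging all regions: only that combined region is present, so the union is just that shape — 2 connected regions. Overall, the cross-section has 2 separate islands. The nearest boundary edge runs (1.76, 8.83)→(3.44, 8.31); distance from the point to it = 3.29 mm. (Shell/infill is judged within the island containing the point — the largest one.) The point is inside the cross-section and 3.29 mm from the nearest boundary — more than the 1.2 mm shell width (2 × 0.6), so it's in the infill interior.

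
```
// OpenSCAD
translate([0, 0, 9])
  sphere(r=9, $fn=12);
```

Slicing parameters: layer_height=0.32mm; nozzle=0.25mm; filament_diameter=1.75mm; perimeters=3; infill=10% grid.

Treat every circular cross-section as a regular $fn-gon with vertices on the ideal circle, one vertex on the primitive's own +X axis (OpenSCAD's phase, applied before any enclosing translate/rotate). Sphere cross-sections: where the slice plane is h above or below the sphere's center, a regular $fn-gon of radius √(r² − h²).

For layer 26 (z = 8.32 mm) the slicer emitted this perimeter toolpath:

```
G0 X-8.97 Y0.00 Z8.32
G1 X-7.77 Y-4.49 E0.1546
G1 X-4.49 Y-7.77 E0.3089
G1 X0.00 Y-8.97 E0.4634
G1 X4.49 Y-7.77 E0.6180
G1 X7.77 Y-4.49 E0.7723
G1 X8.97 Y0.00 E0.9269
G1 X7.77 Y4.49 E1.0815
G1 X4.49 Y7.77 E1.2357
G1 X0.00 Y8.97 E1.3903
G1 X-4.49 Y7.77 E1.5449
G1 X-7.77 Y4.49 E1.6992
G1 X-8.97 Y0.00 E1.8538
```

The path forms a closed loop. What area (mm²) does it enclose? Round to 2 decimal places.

241.53 mm²

Apply the shoelace formula to the sequence of (X, Y) vertices; enclosed area = 241.53 mm².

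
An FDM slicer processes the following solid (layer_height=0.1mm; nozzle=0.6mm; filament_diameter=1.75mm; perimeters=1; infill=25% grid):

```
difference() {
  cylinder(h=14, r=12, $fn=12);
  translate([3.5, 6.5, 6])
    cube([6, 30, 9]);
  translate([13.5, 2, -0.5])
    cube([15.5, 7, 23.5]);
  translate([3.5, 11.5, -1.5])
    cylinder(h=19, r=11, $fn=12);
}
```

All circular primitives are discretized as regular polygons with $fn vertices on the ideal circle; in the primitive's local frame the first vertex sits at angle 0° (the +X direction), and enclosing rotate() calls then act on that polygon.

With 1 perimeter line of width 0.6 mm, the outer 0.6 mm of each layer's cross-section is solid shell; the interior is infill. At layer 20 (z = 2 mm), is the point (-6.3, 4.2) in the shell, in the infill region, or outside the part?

At z = 2 mm: the r=12 cylinder contributes a regular 12-gon of circumradius 12; the cube at (3.5, 6.5) does not reach this height (z outside [6, 15]); the cube at (13.5, 2) (footprint 15.5×7) is included at this height; the r=11 cylinder at (3.5, 11.5) contributes a regular 12-gon of circumradius 11; After the difference (first − rest): starting from the r=12 cylinder, the 15.5×7 cube at (13.5, 2) misses the remaining region (no effect); the r=11 cylinder at (3.5, 11.5) partially overlaps it — only the 140.00 mm² overlap (of its 363.00 mm²) is removed, clipping the outline — 1 connected region. Overall, the cross-section is a single solid region. The nearest boundary edge runs (-6.03, 6.00)→(-2.00, 1.97); distance from the point to it = 1.47 mm. The point is inside the cross-section and 1.47 mm from the nearest boundary — more than the 0.6 mm shell width (1 × 0.6), so it's in the infill interior.

infill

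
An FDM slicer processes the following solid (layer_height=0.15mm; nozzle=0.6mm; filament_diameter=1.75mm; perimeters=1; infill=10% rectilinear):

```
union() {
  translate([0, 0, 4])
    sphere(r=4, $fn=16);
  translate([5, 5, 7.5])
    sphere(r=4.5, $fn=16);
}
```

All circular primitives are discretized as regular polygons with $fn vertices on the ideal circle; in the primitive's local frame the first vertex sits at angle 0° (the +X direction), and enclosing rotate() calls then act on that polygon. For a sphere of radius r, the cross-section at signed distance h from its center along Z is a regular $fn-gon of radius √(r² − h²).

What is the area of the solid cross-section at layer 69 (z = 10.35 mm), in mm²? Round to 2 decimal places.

At z = 10.35 mm: the sphere does not reach this height (|z−center|=6.350 > r=4); the r=4.5 sphere at (5, 5) slices to a regular 16-gon of circumradius 3.482 (√(r²−h²) with h=2.85 from center) (area = (16/2)·3.482²·sin(360°/16) = 37.13 mm²); Merging all regions: only the r=4.5 sphere at (5, 5) is present, so the union is just that shape — area = 37.13 mm². Overall, the cross-section is a single solid region. Net area = 37.13 mm².

37.13 mm²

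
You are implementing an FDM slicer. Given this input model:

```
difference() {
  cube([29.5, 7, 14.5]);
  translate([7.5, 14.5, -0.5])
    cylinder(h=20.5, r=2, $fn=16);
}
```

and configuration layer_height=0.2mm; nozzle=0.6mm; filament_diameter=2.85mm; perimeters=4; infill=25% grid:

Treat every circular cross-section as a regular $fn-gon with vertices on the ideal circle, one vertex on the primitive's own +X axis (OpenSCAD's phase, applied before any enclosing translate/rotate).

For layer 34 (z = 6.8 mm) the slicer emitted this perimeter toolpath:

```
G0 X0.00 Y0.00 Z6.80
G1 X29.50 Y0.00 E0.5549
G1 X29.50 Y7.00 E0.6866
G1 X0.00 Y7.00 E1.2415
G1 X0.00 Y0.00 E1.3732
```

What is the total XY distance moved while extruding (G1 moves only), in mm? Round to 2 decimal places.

Sum the Euclidean lengths of each G1 segment: total = 73.00 mm.

73.00 mm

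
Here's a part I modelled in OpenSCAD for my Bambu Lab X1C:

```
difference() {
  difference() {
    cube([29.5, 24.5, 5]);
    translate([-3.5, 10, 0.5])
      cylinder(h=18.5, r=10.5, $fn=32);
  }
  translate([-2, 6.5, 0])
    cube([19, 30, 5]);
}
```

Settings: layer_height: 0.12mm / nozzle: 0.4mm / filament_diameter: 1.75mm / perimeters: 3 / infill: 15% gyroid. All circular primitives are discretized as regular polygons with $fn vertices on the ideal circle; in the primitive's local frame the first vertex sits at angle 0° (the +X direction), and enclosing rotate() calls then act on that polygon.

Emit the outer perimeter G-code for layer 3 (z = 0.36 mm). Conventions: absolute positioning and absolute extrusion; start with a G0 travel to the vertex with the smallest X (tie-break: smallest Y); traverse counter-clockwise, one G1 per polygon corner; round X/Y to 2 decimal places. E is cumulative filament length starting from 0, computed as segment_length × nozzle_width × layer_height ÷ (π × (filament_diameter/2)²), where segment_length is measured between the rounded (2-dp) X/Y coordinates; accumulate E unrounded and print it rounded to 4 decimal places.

At z = 0.36 mm: the 29.5×24.5 cube contributes its full rectangle; the cylinder at (-3.5, 10) is not intersected at this z (z outside [0.5, 19]); Subtracting the remaining from the first: none of the subtracted shapes is present at this height, so the 29.5×24.5 cube is unchanged — 1 connected region; the 19×30 cube at (-2, 6.5) contributes its full rectangle; Taking the first minus the rest: starting from that combined region, the 19×30 cube at (-2, 6.5) partially overlaps it — only the 306.00 mm² overlap (of its 570.00 mm²) is removed, clipping the outline — 1 connected region. The outline is a single polygon with 6 vertices. Extrusion per mm of travel: 0.4 × 0.12 / (π × 0.875²) = 0.019956. Accumulating E over each segment gives final E = 2.1553.

G0 X0.00 Y0.00 Z0.36
G1 X29.50 Y0.00 E0.5887
G1 X29.50 Y24.50 E1.0776
G1 X17.00 Y24.50 E1.3271
G1 X17.00 Y6.50 E1.6863
G1 X0.00 Y6.50 E2.0255
G1 X0.00 Y0.00 E2.1553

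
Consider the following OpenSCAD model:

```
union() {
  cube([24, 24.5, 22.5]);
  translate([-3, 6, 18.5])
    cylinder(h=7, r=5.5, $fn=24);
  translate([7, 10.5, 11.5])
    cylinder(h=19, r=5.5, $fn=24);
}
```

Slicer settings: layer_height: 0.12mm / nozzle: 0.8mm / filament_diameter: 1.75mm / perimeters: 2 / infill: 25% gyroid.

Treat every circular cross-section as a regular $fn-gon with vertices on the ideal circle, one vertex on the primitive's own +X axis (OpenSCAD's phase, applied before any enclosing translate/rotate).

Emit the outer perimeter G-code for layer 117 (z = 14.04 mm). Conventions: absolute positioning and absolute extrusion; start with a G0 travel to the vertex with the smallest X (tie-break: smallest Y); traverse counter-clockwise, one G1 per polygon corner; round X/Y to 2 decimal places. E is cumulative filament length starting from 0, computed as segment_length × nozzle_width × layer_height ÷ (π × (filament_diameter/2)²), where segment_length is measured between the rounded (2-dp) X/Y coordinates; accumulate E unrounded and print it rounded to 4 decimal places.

G0 X0.00 Y0.00 Z14.04
G1 X24.00 Y0.00 E0.9579
G1 X24.00 Y24.50 E1.9357
G1 X0.00 Y24.50 E2.8936
G1 X0.00 Y0.00 E3.8715

At z = 14.04 mm: the cube (footprint 24×24.5) is included at this height; the cylinder at (-3, 6) does not reach this height (z outside [18.5, 25.5]); the r=5.5 cylinder at (7, 10.5) contributes a regular 24-gon of circumradius 5.5; Taking the union: the r=5.5 cylinder at (7, 10.5) lies entirely inside the 24×24.5 cube, so the union is just the 24×24.5 cube — 1 connected region. The outline is a single polygon with 4 vertices. Extrusion per mm of travel: 0.8 × 0.12 / (π × 0.875²) = 0.039912. Accumulating E over each segment gives final E = 3.8715.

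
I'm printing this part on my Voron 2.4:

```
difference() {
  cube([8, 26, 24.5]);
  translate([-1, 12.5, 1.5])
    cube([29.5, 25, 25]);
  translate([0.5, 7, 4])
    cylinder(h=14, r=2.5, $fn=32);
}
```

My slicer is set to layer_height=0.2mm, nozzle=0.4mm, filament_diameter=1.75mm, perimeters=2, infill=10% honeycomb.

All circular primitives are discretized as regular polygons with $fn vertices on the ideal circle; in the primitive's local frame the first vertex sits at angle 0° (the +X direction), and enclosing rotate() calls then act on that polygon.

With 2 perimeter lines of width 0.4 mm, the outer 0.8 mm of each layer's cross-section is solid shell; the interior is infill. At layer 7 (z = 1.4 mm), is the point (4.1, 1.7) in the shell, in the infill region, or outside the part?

At z = 1.4 mm: the cube is present — its section is the full 8×26 rectangle; the cube at (-1, 12.5) is absent (z outside [1.5, 26.5]); the cylinder at (0.5, 7) is not intersected at this z (z outside [4, 18]); After the difference (first − rest): none of the subtracted shapes is present at this height, so the 8×26 cube is unchanged — 1 connected region. Overall, the cross-section is a single solid region. The nearest boundary edge runs (0.00, 0.00)→(8.00, 0.00); distance from the point to it = 1.70 mm. The point is inside the cross-section and 1.70 mm from the nearest boundary — more than the 0.8 mm shell width (2 × 0.4), so it's in the infill interior.

infill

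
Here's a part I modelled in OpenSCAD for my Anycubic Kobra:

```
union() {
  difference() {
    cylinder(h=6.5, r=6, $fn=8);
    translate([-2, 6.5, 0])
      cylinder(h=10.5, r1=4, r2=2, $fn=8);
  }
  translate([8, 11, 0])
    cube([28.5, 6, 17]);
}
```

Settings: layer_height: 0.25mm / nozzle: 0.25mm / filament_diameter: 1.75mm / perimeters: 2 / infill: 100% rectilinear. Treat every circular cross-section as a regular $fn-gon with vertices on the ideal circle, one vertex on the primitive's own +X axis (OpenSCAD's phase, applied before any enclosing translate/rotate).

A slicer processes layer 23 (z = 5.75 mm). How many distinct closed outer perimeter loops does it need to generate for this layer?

2

At z = 5.75 mm: the r=6 cylinder gives a regular 8-gon of circumradius 6 (constant along its height); the cone at (-2, 6.5) contributes a regular 8-gon of circumradius 2.905 (interpolated between r1=4 and r2=2 at t=0.548); Taking the first minus the rest: starting from the r=6 cylinder, the cone at (-2, 6.5) partially overlaps it — only the 5.15 mm² overlap (of its 23.87 mm²) is removed, clipping the outline — 1 connected region; the cube at (8, 11) is present — its section is the full 28.5×6 rectangle; Taking the union: the 2 present regions are separate (no shared area or edge), so areas and boundary lengths simply add and each stays a separate island — 2 connected regions. The result has 2 disconnected regions.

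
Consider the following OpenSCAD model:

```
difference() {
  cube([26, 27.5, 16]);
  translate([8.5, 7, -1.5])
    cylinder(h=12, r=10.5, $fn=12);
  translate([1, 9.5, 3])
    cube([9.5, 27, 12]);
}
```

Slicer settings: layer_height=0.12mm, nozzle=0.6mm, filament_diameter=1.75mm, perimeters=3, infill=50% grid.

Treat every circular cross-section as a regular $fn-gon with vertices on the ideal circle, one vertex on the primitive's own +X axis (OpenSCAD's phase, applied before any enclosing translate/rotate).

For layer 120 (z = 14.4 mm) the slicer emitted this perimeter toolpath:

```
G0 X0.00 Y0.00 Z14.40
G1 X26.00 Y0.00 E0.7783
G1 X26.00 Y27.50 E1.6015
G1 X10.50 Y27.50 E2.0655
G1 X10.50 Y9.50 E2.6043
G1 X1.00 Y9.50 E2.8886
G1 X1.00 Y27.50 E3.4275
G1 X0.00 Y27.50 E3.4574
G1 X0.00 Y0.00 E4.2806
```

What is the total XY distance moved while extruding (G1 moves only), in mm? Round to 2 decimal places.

143.00 mm

Sum the Euclidean lengths of each G1 segment: total = 143.00 mm.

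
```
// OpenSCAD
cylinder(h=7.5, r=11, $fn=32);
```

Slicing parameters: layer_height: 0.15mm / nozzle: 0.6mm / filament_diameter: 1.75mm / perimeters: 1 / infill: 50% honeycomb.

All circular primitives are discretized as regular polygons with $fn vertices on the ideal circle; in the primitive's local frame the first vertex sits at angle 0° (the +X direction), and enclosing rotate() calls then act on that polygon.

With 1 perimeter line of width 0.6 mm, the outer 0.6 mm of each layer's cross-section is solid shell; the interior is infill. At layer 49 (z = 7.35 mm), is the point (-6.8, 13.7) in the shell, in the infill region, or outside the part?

outside

At z = 7.35 mm: the r=11 cylinder contributes a regular 32-gon of circumradius 11. Overall, the cross-section is a single solid region. The nearest boundary edge runs (-4.21, 10.16)→(-6.11, 9.15); distance from the point to it = 4.34 mm. The point is not inside any of the regions above, so it lies outside the cross-section (4.34 mm from the nearest boundary).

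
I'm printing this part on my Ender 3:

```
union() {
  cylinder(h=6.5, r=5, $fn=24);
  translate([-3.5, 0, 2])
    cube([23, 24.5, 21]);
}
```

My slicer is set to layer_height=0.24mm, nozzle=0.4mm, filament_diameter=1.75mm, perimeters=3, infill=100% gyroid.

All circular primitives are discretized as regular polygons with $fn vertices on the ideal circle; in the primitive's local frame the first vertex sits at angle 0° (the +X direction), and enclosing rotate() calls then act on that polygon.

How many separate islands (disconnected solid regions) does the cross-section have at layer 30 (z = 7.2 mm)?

1

At z = 7.2 mm: the cylinder is absent (z outside [0, 6.5]); the cube at (-3.5, 0) is present — its section is the full 23×24.5 rectangle; Combining (union): only the 23×24.5 cube at (-3.5, 0) is present, so the union is just that shape — 1 connected region. Overall, the cross-section is a single solid region. Island count = 1.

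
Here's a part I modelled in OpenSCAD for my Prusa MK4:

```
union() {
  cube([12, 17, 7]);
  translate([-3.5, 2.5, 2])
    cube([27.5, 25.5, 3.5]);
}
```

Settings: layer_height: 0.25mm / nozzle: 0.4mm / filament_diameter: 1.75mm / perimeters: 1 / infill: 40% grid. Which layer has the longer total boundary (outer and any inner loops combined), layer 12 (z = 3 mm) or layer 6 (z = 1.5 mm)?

layer 12 (z = 3 mm)

Layer 12 (z = 3): the cube (footprint 12×17) is included at this height (perimeter 58.00 mm); the cube at (-3.5, 2.5) is present — its section is the full 27.5×25.5 rectangle (perimeter 106.00 mm); Taking the union: the regions partially overlap (shared area 174.00 mm²), so the edge portions inside another operand are dropped and the merged outline is re-measured after clipping — boundary = 111.00 mm. So its perimeter = 111.00 mm. Layer 6 (z = 1.5): the cube (footprint 12×17) is included at this height (perimeter 58.00 mm); the cube at (-3.5, 2.5) does not reach this height (z outside [2, 5.5]); Taking the union: only the 12×17 cube is present, so the union is just that shape — boundary = 58.00 mm. So its perimeter = 58.00 mm. Layer 12 is larger (111.00 vs 58.00 mm).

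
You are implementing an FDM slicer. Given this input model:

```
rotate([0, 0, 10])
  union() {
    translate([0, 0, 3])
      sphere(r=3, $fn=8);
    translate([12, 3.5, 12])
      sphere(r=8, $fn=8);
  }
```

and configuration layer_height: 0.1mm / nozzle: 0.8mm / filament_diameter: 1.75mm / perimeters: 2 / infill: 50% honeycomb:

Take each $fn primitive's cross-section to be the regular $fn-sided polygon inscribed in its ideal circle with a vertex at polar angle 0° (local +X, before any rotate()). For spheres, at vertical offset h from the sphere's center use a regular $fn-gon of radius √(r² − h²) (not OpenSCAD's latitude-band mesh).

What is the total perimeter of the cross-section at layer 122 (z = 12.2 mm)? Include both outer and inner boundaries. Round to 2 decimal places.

48.97 mm

At z = 12.2 mm: the sphere does not reach this height (|z−center|=9.200 > r=3); the sphere at (12, 3.5): section is a regular 8-gon, circumradius = √(r²−h²) = √(8²−0.2²) = 7.997 (perimeter = 2·8·7.997·sin(180°/8) = 48.97 mm); Merging all regions: only the r=8 sphere at (12, 3.5) is present, so the union is just that shape — boundary = 48.97 mm; (whole slice rotated 10° about Z — lengths, areas and connectivity unchanged). Overall, the cross-section is a single solid region. Total boundary length (outer) = 48.97 mm.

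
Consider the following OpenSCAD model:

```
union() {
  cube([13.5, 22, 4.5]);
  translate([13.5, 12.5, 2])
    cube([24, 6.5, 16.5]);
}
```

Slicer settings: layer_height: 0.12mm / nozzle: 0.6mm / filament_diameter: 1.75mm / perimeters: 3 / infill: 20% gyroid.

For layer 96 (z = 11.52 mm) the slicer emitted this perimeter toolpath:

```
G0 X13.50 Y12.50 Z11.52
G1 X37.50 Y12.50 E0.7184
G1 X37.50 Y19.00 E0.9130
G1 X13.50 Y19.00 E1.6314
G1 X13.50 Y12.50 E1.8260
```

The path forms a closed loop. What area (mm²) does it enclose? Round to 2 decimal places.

Apply the shoelace formula to the sequence of (X, Y) vertices; enclosed area = 156.00 mm².

156.00 mm²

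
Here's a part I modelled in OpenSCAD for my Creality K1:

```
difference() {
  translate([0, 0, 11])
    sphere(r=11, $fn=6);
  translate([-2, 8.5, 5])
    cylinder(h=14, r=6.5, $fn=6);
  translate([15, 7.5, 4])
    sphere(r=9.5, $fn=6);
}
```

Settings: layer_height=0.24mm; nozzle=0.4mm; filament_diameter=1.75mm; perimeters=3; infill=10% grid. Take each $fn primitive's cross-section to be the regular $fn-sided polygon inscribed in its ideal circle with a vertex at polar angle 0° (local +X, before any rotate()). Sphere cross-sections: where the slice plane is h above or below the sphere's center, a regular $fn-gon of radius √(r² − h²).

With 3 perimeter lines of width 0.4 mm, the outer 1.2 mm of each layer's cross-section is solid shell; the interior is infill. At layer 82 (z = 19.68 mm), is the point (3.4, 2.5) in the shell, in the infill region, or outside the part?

infill

At z = 19.68 mm: the r=11 sphere slices to a regular 6-gon of circumradius 6.757 (√(r²−h²) with h=8.68 from center); the cylinder at (-2, 8.5) is absent (z outside [5, 19]); the sphere at (15, 7.5) does not reach this height (|z−center|=15.680 > r=9.5); After the difference (first − rest): none of the subtracted shapes is present at this height, so the r=11 sphere is unchanged — 1 connected region. Overall, the cross-section is a single solid region. The nearest boundary edge runs (6.76, 0.00)→(3.38, 5.85); distance from the point to it = 1.66 mm. The point is inside the cross-section and 1.66 mm from the nearest boundary — more than the 1.2 mm shell width (3 × 0.4), so it's in the infill interior.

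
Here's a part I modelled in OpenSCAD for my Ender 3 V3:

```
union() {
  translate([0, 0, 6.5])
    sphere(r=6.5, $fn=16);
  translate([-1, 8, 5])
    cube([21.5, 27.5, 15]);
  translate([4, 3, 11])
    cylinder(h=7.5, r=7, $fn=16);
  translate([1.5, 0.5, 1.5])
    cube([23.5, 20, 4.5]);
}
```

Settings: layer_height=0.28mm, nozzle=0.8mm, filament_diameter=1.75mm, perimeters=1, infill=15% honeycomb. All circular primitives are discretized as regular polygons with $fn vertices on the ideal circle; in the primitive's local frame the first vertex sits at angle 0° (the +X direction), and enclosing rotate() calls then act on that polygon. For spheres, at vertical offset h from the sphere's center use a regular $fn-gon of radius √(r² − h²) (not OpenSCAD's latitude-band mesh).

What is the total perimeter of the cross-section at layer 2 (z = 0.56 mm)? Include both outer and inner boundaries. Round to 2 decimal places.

At z = 0.56 mm: the r=6.5 sphere contributes a regular 16-gon of circumradius √(6.5²−5.94²) = 2.639 (perimeter = 2·16·2.639·sin(180°/16) = 16.48 mm); the cube at (-1, 8) does not reach this height (z outside [5, 20]); the cylinder at (4, 3) is absent (z outside [11, 18.5]); the cube at (1.5, 0.5) does not reach this height (z outside [1.5, 6]); Merging all regions: only the r=6.5 sphere is present, so the union is just that shape — boundary = 16.48 mm. Overall, the cross-section is a single solid region. Total boundary length (outer) = 16.48 mm.

16.48 mm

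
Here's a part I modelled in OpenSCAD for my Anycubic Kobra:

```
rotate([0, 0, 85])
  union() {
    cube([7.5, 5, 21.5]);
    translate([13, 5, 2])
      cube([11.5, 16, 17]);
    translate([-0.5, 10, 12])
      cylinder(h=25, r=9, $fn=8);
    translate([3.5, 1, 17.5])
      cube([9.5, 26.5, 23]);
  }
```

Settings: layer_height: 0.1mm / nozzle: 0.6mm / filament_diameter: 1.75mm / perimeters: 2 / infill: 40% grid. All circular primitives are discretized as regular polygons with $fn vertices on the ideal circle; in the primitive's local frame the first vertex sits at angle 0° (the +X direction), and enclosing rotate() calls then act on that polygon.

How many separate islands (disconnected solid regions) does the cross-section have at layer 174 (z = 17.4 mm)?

2

At z = 17.4 mm: the cube (footprint 7.5×5) is included at this height; the cube at (13, 5) is present — its section is the full 11.5×16 rectangle; the r=9 cylinder at (-0.5, 10) contributes a regular 8-gon of circumradius 9; the cube at (3.5, 1) is absent (z outside [17.5, 40.5]); Combining (union): the regions partially overlap (shared area 15.51 mm²), so overlapping operands fuse into one piece — 2 connected regions; (whole slice rotated 85° about Z — lengths, areas and connectivity unchanged). Overall, the cross-section has 2 separate islands. Island count = 2.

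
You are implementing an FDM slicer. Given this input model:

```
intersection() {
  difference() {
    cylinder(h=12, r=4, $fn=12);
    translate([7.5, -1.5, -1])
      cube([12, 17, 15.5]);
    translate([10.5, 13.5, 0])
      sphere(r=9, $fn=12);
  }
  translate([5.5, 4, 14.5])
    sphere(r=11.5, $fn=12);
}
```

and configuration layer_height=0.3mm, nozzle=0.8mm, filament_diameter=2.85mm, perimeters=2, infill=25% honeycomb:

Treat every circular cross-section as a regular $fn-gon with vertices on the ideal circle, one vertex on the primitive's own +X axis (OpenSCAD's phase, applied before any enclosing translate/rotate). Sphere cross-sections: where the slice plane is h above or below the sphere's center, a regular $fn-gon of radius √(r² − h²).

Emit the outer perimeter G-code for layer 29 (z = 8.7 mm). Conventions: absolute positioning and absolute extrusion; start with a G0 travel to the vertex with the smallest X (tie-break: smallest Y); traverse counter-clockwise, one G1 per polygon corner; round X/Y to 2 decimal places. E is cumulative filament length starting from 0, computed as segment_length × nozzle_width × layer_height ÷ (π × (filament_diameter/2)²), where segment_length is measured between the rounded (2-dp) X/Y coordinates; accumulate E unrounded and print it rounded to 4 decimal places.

At z = 8.7 mm: the cylinder: section is a regular 12-gon, circumradius r=4; the cube at (7.5, -1.5) is present — its section is the full 12×17 rectangle; the r=9 sphere at (10.5, 13.5) contributes a regular 12-gon of circumradius √(9²−8.7²) = 2.304; Taking the first minus the rest: starting from the r=4 cylinder, the 12×17 cube at (7.5, -1.5) misses the remaining region (no effect); the r=9 sphere at (10.5, 13.5) misses the remaining region (no effect) — 1 connected region; the r=11.5 sphere at (5.5, 4) contributes a regular 12-gon of circumradius √(11.5²−5.8²) = 9.930; Taking the intersection: the r=11.5 sphere at (5.5, 4) partially overlaps that combined region; clipping to the common part keeps 43.53 mm² — 1 connected region. The outline is a single polygon with 12 vertices. Extrusion per mm of travel: 0.8 × 0.3 / (π × 1.425²) = 0.037621. Accumulating E over each segment gives final E = 0.9020.

G0 X-3.68 Y1.20 Z8.70
G1 X-3.10 Y-0.97 E0.0845
G1 X-0.09 Y-3.98 E0.2446
G1 X0.00 Y-4.00 E0.2481
G1 X2.00 Y-3.46 E0.3261
G1 X3.46 Y-2.00 E0.4037
G1 X4.00 Y0.00 E0.4817
G1 X3.46 Y2.00 E0.5596
G1 X2.00 Y3.46 E0.6373
G1 X0.00 Y4.00 E0.7152
G1 X-2.00 Y3.46 E0.7932
G1 X-3.46 Y2.00 E0.8708
G1 X-3.68 Y1.20 E0.9020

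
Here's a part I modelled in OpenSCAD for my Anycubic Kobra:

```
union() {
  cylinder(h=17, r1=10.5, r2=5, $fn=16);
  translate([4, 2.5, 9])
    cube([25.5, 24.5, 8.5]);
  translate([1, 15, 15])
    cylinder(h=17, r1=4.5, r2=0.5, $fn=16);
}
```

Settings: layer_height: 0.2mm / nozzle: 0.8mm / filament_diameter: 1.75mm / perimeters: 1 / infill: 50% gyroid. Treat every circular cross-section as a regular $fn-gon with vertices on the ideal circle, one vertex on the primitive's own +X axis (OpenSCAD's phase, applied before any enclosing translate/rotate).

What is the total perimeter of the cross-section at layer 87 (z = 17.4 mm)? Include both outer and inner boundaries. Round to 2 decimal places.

114.29 mm

At z = 17.4 mm: the cone is absent (z outside [0, 17]); the cube at (4, 2.5) is present — its section is the full 25.5×24.5 rectangle (perimeter 100.00 mm); the cone at (1, 15) (r1=4.5→r2=0.5) has section circumradius 3.935 here — a regular 16-gon (perimeter = 2·16·3.935·sin(180°/16) = 24.57 mm); Merging all regions: the regions partially overlap (shared area 2.97 mm²), so the edge portions inside another operand are dropped and the merged outline is re-measured after clipping — boundary = 114.29 mm. Overall, the cross-section is a single solid region. Total boundary length (outer) = 114.29 mm.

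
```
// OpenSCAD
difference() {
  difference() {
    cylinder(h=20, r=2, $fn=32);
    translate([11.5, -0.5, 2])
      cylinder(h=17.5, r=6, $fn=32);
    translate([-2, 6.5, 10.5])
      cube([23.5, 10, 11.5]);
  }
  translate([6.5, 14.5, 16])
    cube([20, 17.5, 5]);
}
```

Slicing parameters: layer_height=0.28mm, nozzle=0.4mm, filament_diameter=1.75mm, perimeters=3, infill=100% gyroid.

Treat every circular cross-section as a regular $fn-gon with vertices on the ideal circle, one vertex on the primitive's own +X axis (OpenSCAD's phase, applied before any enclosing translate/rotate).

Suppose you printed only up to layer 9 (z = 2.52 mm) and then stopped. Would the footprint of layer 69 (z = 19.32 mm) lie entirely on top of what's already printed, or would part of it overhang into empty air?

entirely on top

Compare the two slices. At z = 2.52: the r=2 cylinder contributes a regular 32-gon of circumradius 2 (area = (32/2)·2.000²·sin(360°/32) = 12.49 mm²); the cylinder at (11.5, -0.5): section is a regular 32-gon, circumradius r=6 (area = (32/2)·6.000²·sin(360°/32) = 112.37 mm²); the cube at (-2, 6.5) is absent (z outside [10.5, 22]); After the difference (first − rest): starting from the r=2 cylinder (12.49 mm²), the r=6 cylinder at (11.5, -0.5) misses the remaining region (no effect) — area = 12.49 mm²; the cube at (6.5, 14.5) is not intersected at this z (z outside [16, 21]); After the difference (first − rest): none of the subtracted shapes is present at this height, so the result so far is unchanged — area = 12.49 mm². At z = 19.32: the r=2 cylinder contributes a regular 32-gon of circumradius 2 (area = (32/2)·2.000²·sin(360°/32) = 12.49 mm²); the r=6 cylinder at (11.5, -0.5) gives a regular 32-gon of circumradius 6 (constant along its height) (area = (32/2)·6.000²·sin(360°/32) = 112.37 mm²); the cube at (-2, 6.5) is present — its section is the full 23.5×10 rectangle (area 235.00 mm²); After the difference (first − rest): starting from the r=2 cylinder (12.49 mm²), the r=6 cylinder at (11.5, -0.5) misses the remaining region (no effect); the 23.5×10 cube at (-2, 6.5) misses the remaining region (no effect) — area = 12.49 mm²; the cube at (6.5, 14.5) is present — its section is the full 20×17.5 rectangle (area 350.00 mm²); Taking the first minus the rest: starting from the result so far (12.49 mm²), the 20×17.5 cube at (6.5, 14.5) misses the remaining region (no effect) — area = 12.49 mm². Checking containment: the cross-section at z = 19.32 is a subset of the cross-section at z = 2.52.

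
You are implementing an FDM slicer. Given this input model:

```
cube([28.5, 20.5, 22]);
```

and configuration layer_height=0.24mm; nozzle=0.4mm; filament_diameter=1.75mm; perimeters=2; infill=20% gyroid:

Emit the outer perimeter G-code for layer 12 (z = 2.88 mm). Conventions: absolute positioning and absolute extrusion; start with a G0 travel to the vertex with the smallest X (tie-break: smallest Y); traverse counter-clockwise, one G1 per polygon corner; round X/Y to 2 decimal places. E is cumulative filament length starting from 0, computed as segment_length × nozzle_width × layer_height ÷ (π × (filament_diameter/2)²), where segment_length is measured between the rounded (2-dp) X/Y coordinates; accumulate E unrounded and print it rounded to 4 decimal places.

G0 X0.00 Y0.00 Z2.88
G1 X28.50 Y0.00 E1.1375
G1 X28.50 Y20.50 E1.9557
G1 X0.00 Y20.50 E3.0932
G1 X0.00 Y0.00 E3.9114

At z = 2.88 mm: the cube (footprint 28.5×20.5) is included at this height. The outline is a single polygon with 4 vertices. Extrusion per mm of travel: 0.4 × 0.24 / (π × 0.875²) = 0.039912. Accumulating E over each segment gives final E = 3.9114.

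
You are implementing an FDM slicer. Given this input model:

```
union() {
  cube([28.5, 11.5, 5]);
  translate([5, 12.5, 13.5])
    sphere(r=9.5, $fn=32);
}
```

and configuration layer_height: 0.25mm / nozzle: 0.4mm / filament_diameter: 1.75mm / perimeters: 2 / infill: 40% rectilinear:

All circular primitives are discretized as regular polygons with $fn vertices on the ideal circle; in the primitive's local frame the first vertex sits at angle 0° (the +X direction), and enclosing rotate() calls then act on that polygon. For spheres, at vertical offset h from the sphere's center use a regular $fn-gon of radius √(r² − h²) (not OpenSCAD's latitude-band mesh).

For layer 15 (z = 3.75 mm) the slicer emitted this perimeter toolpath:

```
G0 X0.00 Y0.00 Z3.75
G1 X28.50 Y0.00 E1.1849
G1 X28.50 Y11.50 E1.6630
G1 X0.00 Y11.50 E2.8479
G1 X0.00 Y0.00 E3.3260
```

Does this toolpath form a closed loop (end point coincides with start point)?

Start point (G0): (0.00, 0.00). End point (last G1): the path returns to the start — closed.

yes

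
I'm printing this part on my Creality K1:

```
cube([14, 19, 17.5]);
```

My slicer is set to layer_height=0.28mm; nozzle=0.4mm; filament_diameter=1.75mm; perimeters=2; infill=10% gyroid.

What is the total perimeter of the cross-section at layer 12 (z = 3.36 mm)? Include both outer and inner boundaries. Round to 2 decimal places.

At z = 3.36 mm: the 14×19 cube contributes its full rectangle (perimeter 66.00 mm). Overall, the cross-section is a single solid region. Total boundary length (outer) = 66.00 mm.

66.00 mm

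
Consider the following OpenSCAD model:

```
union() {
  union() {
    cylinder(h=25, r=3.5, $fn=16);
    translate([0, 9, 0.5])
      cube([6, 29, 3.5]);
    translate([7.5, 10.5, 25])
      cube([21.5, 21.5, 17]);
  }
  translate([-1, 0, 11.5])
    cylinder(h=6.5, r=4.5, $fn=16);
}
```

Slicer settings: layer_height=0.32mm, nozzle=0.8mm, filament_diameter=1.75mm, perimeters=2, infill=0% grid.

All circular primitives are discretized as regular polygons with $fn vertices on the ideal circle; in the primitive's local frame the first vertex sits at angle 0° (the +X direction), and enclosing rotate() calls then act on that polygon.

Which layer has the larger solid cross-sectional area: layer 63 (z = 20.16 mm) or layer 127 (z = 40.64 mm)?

Layer 63 (z = 20.16): the r=3.5 cylinder gives a regular 16-gon of circumradius 3.5 (constant along its height) (area = (16/2)·3.500²·sin(360°/16) = 37.50 mm²); the cube at (0, 9) is not intersected at this z (z outside [0.5, 4]); the cube at (7.5, 10.5) does not reach this height (z outside [25, 42]); Combining (union): only the r=3.5 cylinder is present, so the union is just that shape — area = 37.50 mm²; the cylinder at (-1, 0) is not intersected at this z (z outside [11.5, 18]); Taking the union: only that combined region is present, so the union is just that shape — area = 37.50 mm². So its area = 37.50 mm². Layer 127 (z = 40.64): the cylinder does not reach this height (z outside [0, 25]); the cube at (0, 9) does not reach this height (z outside [0.5, 4]); the cube at (7.5, 10.5) is present — its section is the full 21.5×21.5 rectangle (area 462.25 mm²); Merging all regions: only the 21.5×21.5 cube at (7.5, 10.5) is present, so the union is just that shape — area = 462.25 mm²; the cylinder at (-1, 0) does not reach this height (z outside [11.5, 18]); Taking the union: only that combined region is present, so the union is just that shape — area = 462.25 mm². So its area = 462.25 mm². Layer 127 is larger (462.25 vs 37.50 mm²).

layer 127 (z = 40.64 mm)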